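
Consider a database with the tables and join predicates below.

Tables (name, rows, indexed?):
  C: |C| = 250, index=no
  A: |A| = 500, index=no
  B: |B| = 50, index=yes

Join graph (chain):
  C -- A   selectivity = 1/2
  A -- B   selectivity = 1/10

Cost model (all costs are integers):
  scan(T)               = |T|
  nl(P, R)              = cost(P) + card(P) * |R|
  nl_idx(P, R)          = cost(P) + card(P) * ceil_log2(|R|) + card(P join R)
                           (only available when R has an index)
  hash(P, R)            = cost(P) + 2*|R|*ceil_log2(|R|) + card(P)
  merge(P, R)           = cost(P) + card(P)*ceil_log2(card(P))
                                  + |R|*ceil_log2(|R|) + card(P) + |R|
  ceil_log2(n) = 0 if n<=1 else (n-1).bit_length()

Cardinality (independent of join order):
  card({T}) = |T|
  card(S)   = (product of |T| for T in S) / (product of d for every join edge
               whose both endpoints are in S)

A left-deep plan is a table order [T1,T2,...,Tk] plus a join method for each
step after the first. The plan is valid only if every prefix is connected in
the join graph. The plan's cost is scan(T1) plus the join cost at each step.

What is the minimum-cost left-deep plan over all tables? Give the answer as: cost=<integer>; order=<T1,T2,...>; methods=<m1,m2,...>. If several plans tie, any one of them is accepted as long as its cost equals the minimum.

Selinger DP (subsets sized 1..n):
  {C}: scan cost=250, card=250
  {A}: scan cost=500, card=500
  {B}: scan cost=50, card=50
  {AC}: card=62500; try (C,hash)→5000, (A,merge)→7500, (C,merge)→7750, (A,hash)→9500, (A,nl)→125250, (C,nl)→125500; best=5000 via (C,hash)
  {AB}: card=2500; try (B,hash)→1600, (A,merge)→5400, (B,merge)→5850, (B,nl_idx)→6000, (A,hash)→9100, (A,nl)→25050 …(+1); best=1600 via (B,hash)
  {ABC}: card=312500; try (C,hash)→8100, (C,merge)→36350, (B,hash)→68100, (C,nl)→626600, (B,nl_idx)→692500, (B,merge)→1067850 …(+1); best=8100 via (C,hash)

cost=8100; order=A,B,C; methods=hash,hash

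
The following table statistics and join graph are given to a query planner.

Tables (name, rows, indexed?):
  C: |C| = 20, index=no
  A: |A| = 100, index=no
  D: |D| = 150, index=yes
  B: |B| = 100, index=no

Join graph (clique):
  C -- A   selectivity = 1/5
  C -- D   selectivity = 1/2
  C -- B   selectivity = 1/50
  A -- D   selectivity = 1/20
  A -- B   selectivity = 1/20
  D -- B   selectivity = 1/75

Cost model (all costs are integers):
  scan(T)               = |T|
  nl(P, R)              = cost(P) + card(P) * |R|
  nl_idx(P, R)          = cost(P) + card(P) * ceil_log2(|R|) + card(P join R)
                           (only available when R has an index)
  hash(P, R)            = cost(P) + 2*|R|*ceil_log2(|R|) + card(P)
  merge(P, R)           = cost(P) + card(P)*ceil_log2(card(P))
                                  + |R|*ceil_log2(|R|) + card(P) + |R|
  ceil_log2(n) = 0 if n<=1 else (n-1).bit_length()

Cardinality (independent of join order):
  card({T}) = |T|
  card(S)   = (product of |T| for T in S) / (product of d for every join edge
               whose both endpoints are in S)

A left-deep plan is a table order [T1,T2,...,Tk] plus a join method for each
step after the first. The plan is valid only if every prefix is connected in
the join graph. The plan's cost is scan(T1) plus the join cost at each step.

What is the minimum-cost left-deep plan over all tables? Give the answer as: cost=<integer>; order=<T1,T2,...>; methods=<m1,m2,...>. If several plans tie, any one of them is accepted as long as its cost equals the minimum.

Selinger DP (subsets sized 1..n):
  {C}: scan cost=20, card=20
  {A}: scan cost=100, card=100
  {D}: scan cost=150, card=150
  {B}: scan cost=100, card=100
  {AC}: card=400; try (C,hash)→400, (A,merge)→940, (C,merge)→1020, (A,hash)→1440, (A,nl)→2020, (C,nl)→2100; best=400 via (C,hash)
  {CD}: card=1500; try (C,hash)→500, (D,merge)→1490, (C,merge)→1620, (D,nl_idx)→1680, (D,hash)→2440, (D,nl)→3020 …(+1); best=500 via (C,hash)
  {BC}: card=40; try (C,hash)→400, (B,merge)→940, (C,merge)→1020, (B,hash)→1440, (B,nl)→2020, (C,nl)→2100; best=400 via (C,hash)
  {AD}: card=750; try (D,nl_idx)→1650, (A,hash)→1700, (D,merge)→2250, (A,merge)→2300, (D,hash)→2600, (D,nl)→15100 …(+1); best=1650 via (D,nl_idx)
  {AB}: card=500; try (B,hash)→1600, (A,hash)→1600, (B,merge)→1700, (A,merge)→1700, (B,nl)→10100, (A,nl)→10100; best=1600 via (B,hash)
  {BD}: card=200; try (D,nl_idx)→1100, (B,hash)→1700, (D,merge)→2250, (B,merge)→2300, (D,hash)→2600, (D,nl)→15100 …(+1); best=1100 via (D,nl_idx)
  {ACD}: card=1500; try (C,hash)→2600, (D,hash)→3200, (A,hash)→3400, (D,nl_idx)→5100, (D,merge)→5750, (C,merge)→10020 …(+4); best=2600 via (C,hash)
  {ABC}: card=40; try (A,merge)→1480, (A,hash)→1840, (B,hash)→2200, (C,hash)→2300, (A,nl)→4400, (B,merge)→5200 …(+3); best=1480 via (A,merge)
  {BCD}: card=40; try (D,nl_idx)→760, (C,hash)→1500, (D,merge)→2030, (D,hash)→2840, (C,merge)→3020, (B,hash)→3400 …(+4); best=760 via (D,nl_idx)
  {ABD}: card=50; try (A,hash)→2700, (A,merge)→3700, (B,hash)→3800, (D,hash)→4500, (D,nl_idx)→5650, (D,merge)→7950 …(+4); best=2700 via (A,hash)
  {ABCD}: card=2; try (D,nl_idx)→1802, (A,merge)→1840, (A,hash)→2200, (C,hash)→2950, (D,merge)→3110, (C,merge)→3170 …(+7); best=1802 via (D,nl_idx)

cost=1802; order=B,C,A,D; methods=hash,merge,nl_idx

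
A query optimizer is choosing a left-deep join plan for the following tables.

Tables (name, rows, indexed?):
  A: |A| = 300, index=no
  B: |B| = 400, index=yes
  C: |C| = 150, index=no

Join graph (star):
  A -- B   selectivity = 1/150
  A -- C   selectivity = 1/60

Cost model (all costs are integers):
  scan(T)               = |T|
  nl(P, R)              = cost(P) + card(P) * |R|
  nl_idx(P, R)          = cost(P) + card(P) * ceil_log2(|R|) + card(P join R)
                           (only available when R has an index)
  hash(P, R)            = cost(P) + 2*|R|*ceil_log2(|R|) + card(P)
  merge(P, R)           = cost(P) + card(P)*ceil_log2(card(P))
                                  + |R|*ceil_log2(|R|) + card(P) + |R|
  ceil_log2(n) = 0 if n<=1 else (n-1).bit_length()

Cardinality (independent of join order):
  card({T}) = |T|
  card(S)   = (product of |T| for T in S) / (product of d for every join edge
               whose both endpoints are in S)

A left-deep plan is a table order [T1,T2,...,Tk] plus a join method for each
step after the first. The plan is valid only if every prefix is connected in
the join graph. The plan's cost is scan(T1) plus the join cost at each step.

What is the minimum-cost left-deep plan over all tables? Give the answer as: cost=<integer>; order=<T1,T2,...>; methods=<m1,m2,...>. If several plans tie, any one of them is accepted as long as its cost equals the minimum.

cost=7000; order=A,B,C; methods=nl_idx,hash

Selinger DP (subsets sized 1..n):
  {A}: scan cost=300, card=300
  {B}: scan cost=400, card=400
  {C}: scan cost=150, card=150
  {AB}: card=800; try (B,nl_idx)→3800, (A,hash)→6200, (B,merge)→7300, (A,merge)→7400, (B,hash)→7800, (B,nl)→120300 …(+1); best=3800 via (B,nl_idx)
  {AC}: card=750; try (C,hash)→3000, (A,merge)→4500, (C,merge)→4650, (A,hash)→5700, (A,nl)→45150, (C,nl)→45300; best=3000 via (C,hash)
  {ABC}: card=2000; try (C,hash)→7000, (B,hash)→10950, (B,nl_idx)→11750, (C,merge)→13950, (B,merge)→15250, (C,nl)→123800 …(+1); best=7000 via (C,hash)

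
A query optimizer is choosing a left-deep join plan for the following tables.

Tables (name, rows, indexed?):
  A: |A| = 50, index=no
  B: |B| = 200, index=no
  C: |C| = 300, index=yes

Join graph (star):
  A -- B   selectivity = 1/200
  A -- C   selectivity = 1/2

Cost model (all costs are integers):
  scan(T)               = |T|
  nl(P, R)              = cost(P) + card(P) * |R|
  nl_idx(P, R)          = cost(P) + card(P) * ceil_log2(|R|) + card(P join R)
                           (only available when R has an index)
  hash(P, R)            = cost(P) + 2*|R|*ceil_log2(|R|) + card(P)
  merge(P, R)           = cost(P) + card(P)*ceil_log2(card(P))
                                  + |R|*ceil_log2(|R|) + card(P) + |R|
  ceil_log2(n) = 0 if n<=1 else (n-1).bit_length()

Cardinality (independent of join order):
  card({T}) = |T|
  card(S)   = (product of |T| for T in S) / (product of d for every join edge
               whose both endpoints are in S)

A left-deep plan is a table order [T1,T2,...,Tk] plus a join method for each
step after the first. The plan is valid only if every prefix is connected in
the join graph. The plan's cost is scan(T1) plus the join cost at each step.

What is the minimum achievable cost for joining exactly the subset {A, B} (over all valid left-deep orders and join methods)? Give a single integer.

Selinger DP over subsets of {A,B}:
  {A}: scan cost=50, card=50
  {B}: scan cost=200, card=200
  {AB}: card=50; try (A,hash)→1000, (B,merge)→2200, (A,merge)→2350, (B,hash)→3300, (B,nl)→10050, (A,nl)→10200; best=1000 via (A,hash)

1000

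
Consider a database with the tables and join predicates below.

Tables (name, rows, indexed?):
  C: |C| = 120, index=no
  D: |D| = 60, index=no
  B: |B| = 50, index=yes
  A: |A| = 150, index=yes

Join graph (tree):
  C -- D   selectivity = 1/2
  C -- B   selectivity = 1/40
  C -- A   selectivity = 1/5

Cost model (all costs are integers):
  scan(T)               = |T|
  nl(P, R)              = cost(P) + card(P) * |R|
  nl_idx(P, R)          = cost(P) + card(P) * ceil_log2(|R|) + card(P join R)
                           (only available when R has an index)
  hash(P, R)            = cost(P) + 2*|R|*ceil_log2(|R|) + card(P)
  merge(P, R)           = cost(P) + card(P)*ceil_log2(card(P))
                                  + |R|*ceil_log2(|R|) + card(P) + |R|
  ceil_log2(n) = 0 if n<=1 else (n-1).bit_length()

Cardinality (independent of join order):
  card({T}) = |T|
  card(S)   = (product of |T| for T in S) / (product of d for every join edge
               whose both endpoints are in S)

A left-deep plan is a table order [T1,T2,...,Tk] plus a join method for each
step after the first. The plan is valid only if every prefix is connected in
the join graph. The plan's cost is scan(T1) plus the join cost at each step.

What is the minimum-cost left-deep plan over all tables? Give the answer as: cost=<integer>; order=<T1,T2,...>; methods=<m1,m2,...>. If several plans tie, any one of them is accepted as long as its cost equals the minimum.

Selinger DP (subsets sized 1..n):
  {C}: scan cost=120, card=120
  {D}: scan cost=60, card=60
  {B}: scan cost=50, card=50
  {A}: scan cost=150, card=150
  {CD}: card=3600; try (D,hash)→960, (C,merge)→1440, (D,merge)→1500, (C,hash)→1800, (C,nl)→7260, (D,nl)→7320; best=960 via (D,hash)
  {BC}: card=150; try (B,hash)→840, (B,nl_idx)→990, (C,merge)→1360, (B,merge)→1430, (C,hash)→1780, (C,nl)→6050 …(+1); best=840 via (B,hash)
  {AC}: card=3600; try (C,hash)→1980, (A,merge)→2430, (C,merge)→2460, (A,hash)→2640, (A,nl_idx)→4680, (A,nl)→18120 …(+1); best=1980 via (C,hash)
  {BCD}: card=4500; try (D,hash)→1710, (D,merge)→2610, (B,hash)→5160, (D,nl)→9840, (B,nl_idx)→27060, (B,merge)→48110 …(+1); best=1710 via (D,hash)
  {ACD}: card=108000; try (D,hash)→6300, (A,hash)→6960, (A,merge)→49110, (D,merge)→49200, (A,nl_idx)→137760, (D,nl)→217980 …(+1); best=6300 via (D,hash)
  {ABC}: card=4500; try (A,hash)→3390, (A,merge)→3540, (B,hash)→6180, (A,nl_idx)→6540, (A,nl)→23340, (B,nl_idx)→28080 …(+2); best=3390 via (A,hash)
  {ABCD}: card=135000; try (D,hash)→8610, (A,hash)→8610, (A,merge)→66060, (D,merge)→66810, (B,hash)→114900, (A,nl_idx)→172710 …(+5); best=8610 via (D,hash)

cost=8610; order=C,B,A,D; methods=hash,hash,hash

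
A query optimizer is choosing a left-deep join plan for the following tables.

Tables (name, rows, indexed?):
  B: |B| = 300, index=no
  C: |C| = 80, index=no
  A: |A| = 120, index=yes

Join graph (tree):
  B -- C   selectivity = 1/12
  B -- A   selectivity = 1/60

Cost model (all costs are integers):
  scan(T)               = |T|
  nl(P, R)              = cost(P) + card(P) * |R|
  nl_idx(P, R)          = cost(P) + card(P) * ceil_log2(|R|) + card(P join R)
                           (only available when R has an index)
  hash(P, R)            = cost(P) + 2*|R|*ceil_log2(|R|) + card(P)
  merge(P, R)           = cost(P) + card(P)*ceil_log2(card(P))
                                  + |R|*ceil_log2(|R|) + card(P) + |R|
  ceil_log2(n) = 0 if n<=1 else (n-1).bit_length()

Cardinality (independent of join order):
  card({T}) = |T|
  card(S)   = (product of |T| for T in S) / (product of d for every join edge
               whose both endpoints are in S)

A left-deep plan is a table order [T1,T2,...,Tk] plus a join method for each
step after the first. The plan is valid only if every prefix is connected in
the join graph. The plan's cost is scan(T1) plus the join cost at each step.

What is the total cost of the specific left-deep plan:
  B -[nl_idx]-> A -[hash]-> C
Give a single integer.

step 1: scan B: cost=300, card=300
step 2: join A via nl_idx
    card(P join A) = 300*120/(60) = 600
    cost = 300 + 300*7 + 600 = 3000
step 3: join C via hash
    card(P join C) = 600*80/(12) = 4000
    cost = 3000 + 2*80*7 + 600 = 4720

4720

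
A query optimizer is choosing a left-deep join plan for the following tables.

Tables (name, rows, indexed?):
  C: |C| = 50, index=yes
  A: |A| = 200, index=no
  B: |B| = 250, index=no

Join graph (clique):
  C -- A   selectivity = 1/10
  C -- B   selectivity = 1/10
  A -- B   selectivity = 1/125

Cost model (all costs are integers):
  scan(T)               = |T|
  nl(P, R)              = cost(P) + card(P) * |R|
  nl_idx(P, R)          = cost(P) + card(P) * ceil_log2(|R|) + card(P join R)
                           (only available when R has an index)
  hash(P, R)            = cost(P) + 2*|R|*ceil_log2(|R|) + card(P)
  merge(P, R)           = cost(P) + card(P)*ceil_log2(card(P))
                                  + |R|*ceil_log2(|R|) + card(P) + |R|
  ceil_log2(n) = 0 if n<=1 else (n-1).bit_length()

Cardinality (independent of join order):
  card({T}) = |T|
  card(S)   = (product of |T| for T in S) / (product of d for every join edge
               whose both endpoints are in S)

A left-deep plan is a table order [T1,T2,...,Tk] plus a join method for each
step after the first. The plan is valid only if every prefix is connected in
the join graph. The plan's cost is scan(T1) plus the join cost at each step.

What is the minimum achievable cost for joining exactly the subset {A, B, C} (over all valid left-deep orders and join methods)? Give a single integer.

Selinger DP over subsets of {A,B,C}:
  {C}: scan cost=50, card=50
  {A}: scan cost=200, card=200
  {B}: scan cost=250, card=250
  {AC}: card=1000; try (C,hash)→1000, (A,merge)→2200, (C,merge)→2350, (C,nl_idx)→2400, (A,hash)→3300, (A,nl)→10050 …(+1); best=1000 via (C,hash)
  {BC}: card=1250; try (C,hash)→1100, (B,merge)→2650, (C,merge)→2850, (C,nl_idx)→3000, (B,hash)→4100, (B,nl)→12550 …(+1); best=1100 via (C,hash)
  {AB}: card=400; try (A,hash)→3700, (B,merge)→4250, (A,merge)→4300, (B,hash)→4400, (B,nl)→50200, (A,nl)→50250; best=3700 via (A,hash)
  {ABC}: card=200; try (C,hash)→4700, (A,hash)→5550, (B,hash)→6000, (C,nl_idx)→6300, (C,merge)→8050, (B,merge)→14250 …(+4); best=4700 via (C,hash)

4700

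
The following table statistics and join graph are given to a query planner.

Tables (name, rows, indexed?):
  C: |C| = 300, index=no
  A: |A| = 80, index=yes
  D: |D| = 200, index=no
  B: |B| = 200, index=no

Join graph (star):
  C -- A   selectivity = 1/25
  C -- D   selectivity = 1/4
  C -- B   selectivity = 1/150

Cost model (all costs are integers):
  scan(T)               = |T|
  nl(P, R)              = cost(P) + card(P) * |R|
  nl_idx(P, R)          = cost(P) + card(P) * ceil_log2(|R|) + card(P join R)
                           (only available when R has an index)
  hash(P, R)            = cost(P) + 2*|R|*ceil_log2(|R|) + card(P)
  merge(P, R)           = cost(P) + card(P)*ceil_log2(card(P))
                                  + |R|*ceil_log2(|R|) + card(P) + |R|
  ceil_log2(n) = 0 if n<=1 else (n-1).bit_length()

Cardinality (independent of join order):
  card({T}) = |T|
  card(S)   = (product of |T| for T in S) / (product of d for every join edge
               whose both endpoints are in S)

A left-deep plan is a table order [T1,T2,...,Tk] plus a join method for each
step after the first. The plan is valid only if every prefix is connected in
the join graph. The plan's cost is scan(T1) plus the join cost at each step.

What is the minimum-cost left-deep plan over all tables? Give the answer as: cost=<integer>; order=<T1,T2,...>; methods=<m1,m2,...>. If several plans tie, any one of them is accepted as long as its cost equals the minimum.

cost=9800; order=C,B,A,D; methods=hash,hash,hash

Selinger DP (subsets sized 1..n):
  {C}: scan cost=300, card=300
  {A}: scan cost=80, card=80
  {D}: scan cost=200, card=200
  {B}: scan cost=200, card=200
  {AC}: card=960; try (A,hash)→1720, (A,nl_idx)→3360, (C,merge)→3720, (A,merge)→3940, (C,hash)→5560, (C,nl)→24080 …(+1); best=1720 via (A,hash)
  {CD}: card=15000; try (D,hash)→3800, (C,merge)→5000, (D,merge)→5100, (C,hash)→5800, (C,nl)→60200, (D,nl)→60300; best=3800 via (D,hash)
  {BC}: card=400; try (B,hash)→3800, (C,merge)→5000, (B,merge)→5100, (C,hash)→5800, (C,nl)→60200, (B,nl)→60300; best=3800 via (B,hash)
  {ACD}: card=48000; try (D,hash)→5880, (D,merge)→14080, (A,hash)→19920, (A,nl_idx)→156800, (D,nl)→193720, (A,merge)→229440 …(+1); best=5880 via (D,hash)
  {ABC}: card=1280; try (A,hash)→5320, (B,hash)→5880, (A,nl_idx)→7880, (A,merge)→8440, (B,merge)→14080, (A,nl)→35800 …(+1); best=5320 via (A,hash)
  {BCD}: card=20000; try (D,hash)→7400, (D,merge)→9600, (B,hash)→22000, (D,nl)→83800, (B,merge)→230600, (B,nl)→3003800; best=7400 via (D,hash)
  {ABCD}: card=64000; try (D,hash)→9800, (D,merge)→22480, (A,hash)→28520, (B,hash)→57080, (A,nl_idx)→211400, (D,nl)→261320 …(+4); best=9800 via (D,hash)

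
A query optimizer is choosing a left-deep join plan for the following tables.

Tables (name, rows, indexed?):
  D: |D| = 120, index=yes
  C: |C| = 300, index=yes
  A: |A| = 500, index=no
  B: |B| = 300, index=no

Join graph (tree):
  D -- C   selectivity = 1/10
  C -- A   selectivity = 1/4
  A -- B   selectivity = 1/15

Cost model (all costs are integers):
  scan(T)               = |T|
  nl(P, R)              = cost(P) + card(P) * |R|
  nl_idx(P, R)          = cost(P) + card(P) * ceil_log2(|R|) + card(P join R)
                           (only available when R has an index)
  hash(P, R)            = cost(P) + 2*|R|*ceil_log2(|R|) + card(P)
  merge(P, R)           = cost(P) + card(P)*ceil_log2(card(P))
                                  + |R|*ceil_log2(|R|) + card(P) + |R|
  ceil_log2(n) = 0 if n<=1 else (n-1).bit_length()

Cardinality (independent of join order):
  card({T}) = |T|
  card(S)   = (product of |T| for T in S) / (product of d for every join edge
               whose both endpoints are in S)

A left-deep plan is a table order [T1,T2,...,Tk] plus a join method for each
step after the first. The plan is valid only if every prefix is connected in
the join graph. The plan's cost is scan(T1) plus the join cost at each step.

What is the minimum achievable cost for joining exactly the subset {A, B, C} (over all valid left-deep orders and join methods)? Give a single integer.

21800

Selinger DP over subsets of {A,B,C}:
  {C}: scan cost=300, card=300
  {A}: scan cost=500, card=500
  {B}: scan cost=300, card=300
  {AC}: card=37500; try (C,hash)→6400, (A,merge)→8300, (C,merge)→8500, (A,hash)→9600, (C,nl_idx)→42500, (A,nl)→150300 …(+1); best=6400 via (C,hash)
  {AB}: card=10000; try (B,hash)→6400, (A,merge)→8300, (B,merge)→8500, (A,hash)→9600, (A,nl)→150300, (B,nl)→150500; best=6400 via (B,hash)
  {ABC}: card=750000; try (C,hash)→21800, (B,hash)→49300, (C,merge)→159400, (B,merge)→646900, (C,nl_idx)→846400, (C,nl)→3006400 …(+1); best=21800 via (C,hash)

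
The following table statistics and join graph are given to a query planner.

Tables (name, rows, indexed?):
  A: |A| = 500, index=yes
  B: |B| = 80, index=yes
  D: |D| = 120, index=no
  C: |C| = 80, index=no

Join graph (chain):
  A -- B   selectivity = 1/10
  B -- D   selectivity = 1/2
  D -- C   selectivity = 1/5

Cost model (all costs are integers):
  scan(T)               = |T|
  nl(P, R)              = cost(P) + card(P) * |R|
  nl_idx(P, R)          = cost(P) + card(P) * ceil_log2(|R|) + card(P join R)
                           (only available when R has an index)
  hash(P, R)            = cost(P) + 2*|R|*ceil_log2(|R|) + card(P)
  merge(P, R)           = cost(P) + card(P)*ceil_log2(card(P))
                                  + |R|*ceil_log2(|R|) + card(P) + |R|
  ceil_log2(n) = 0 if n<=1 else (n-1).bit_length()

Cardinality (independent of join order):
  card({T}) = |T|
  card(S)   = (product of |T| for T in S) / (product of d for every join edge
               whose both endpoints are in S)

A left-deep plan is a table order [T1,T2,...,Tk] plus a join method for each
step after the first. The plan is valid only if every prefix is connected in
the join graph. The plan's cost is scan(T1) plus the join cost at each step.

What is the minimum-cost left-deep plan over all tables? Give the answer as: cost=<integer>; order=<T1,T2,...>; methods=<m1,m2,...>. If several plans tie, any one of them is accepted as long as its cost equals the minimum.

cost=90200; order=D,C,B,A; methods=hash,hash,hash

Selinger DP (subsets sized 1..n):
  {A}: scan cost=500, card=500
  {B}: scan cost=80, card=80
  {D}: scan cost=120, card=120
  {C}: scan cost=80, card=80
  {AB}: card=4000; try (B,hash)→2120, (A,nl_idx)→4800, (A,merge)→5720, (B,merge)→6140, (B,nl_idx)→8000, (A,hash)→9160 …(+2); best=2120 via (B,hash)
  {BD}: card=4800; try (B,hash)→1360, (D,merge)→1680, (B,merge)→1720, (D,hash)→1840, (B,nl_idx)→5760, (D,nl)→9680 …(+1); best=1360 via (B,hash)
  {CD}: card=1920; try (C,hash)→1360, (D,merge)→1680, (C,merge)→1720, (D,hash)→1840, (D,nl)→9680, (C,nl)→9720; best=1360 via (C,hash)
  {ABD}: card=240000; try (D,hash)→7800, (A,hash)→15160, (D,merge)→55080, (A,merge)→73560, (A,nl_idx)→284560, (D,nl)→482120 …(+1); best=7800 via (D,hash)
  {BCD}: card=76800; try (B,hash)→4400, (C,hash)→7280, (B,merge)→25040, (C,merge)→69200, (B,nl_idx)→91600, (B,nl)→154960 …(+1); best=4400 via (B,hash)
  {ABCD}: card=3840000; try (A,hash)→90200, (C,hash)→248920, (A,merge)→1391800, (A,nl_idx)→4535600, (C,merge)→4568440, (C,nl)→19207800 …(+1); best=90200 via (A,hash)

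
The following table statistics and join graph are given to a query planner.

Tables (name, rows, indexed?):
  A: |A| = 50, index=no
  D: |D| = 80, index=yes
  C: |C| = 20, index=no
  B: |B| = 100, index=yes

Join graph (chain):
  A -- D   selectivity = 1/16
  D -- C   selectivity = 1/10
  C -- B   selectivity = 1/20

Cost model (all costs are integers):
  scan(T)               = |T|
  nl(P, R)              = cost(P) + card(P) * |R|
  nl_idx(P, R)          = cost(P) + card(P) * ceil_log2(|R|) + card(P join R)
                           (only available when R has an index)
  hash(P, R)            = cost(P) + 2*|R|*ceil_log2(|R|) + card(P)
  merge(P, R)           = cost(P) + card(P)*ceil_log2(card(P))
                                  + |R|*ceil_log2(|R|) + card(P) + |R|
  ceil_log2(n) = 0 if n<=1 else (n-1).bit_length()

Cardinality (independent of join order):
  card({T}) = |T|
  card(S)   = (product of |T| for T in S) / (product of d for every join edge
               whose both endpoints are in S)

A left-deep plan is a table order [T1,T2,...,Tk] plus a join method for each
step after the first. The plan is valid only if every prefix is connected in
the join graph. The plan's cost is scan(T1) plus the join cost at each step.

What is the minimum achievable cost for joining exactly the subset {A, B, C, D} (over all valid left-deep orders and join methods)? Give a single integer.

Selinger DP over subsets of {A,B,C,D}:
  {A}: scan cost=50, card=50
  {D}: scan cost=80, card=80
  {C}: scan cost=20, card=20
  {B}: scan cost=100, card=100
  {AD}: card=250; try (D,nl_idx)→650, (A,hash)→760, (D,merge)→1040, (A,merge)→1070, (D,hash)→1220, (D,nl)→4050 …(+1); best=650 via (D,nl_idx)
  {CD}: card=160; try (D,nl_idx)→320, (C,hash)→360, (D,merge)→780, (C,merge)→840, (D,hash)→1160, (D,nl)→1620 …(+1); best=320 via (D,nl_idx)
  {BC}: card=100; try (B,nl_idx)→260, (C,hash)→400, (B,merge)→940, (C,merge)→1020, (B,hash)→1440, (B,nl)→2020 …(+1); best=260 via (B,nl_idx)
  {ACD}: card=500; try (A,hash)→1080, (C,hash)→1100, (A,merge)→2110, (C,merge)→3020, (C,nl)→5650, (A,nl)→8320; best=1080 via (A,hash)
  {BCD}: card=800; try (D,hash)→1480, (D,merge)→1700, (D,nl_idx)→1760, (B,hash)→1880, (B,nl_idx)→2240, (B,merge)→2560 …(+2); best=1480 via (D,hash)
  {ABCD}: card=2500; try (A,hash)→2880, (B,hash)→2980, (B,merge)→6880, (B,nl_idx)→7080, (A,merge)→10630, (A,nl)→41480 …(+1); best=2880 via (A,hash)

2880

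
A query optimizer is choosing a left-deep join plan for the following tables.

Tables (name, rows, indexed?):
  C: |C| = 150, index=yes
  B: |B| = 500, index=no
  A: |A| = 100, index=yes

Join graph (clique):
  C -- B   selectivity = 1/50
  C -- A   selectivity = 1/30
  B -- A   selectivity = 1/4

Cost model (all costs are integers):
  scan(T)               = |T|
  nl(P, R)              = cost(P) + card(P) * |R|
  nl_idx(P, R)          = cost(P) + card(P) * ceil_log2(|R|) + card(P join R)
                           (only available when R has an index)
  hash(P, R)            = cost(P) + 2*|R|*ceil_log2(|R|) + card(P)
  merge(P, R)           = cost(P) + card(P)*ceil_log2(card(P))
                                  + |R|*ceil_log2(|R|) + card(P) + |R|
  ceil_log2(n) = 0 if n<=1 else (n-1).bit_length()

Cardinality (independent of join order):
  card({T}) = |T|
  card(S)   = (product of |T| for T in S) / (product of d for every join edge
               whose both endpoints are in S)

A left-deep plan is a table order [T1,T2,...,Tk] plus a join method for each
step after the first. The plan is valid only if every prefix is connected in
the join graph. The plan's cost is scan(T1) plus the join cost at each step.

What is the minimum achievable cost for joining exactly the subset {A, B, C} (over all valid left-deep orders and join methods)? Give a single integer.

Selinger DP over subsets of {A,B,C}:
  {C}: scan cost=150, card=150
  {B}: scan cost=500, card=500
  {A}: scan cost=100, card=100
  {BC}: card=1500; try (C,hash)→3400, (C,nl_idx)→6000, (B,merge)→6500, (C,merge)→6850, (B,hash)→9300, (B,nl)→75150 …(+1); best=3400 via (C,hash)
  {AC}: card=500; try (C,nl_idx)→1400, (A,hash)→1700, (A,nl_idx)→1700, (C,merge)→2250, (A,merge)→2300, (C,hash)→2600 …(+2); best=1400 via (C,nl_idx)
  {AB}: card=12500; try (A,hash)→2400, (B,merge)→5900, (A,merge)→6300, (B,hash)→9200, (A,nl_idx)→16500, (B,nl)→50100 …(+1); best=2400 via (A,hash)
  {ABC}: card=1250; try (A,hash)→6300, (B,hash)→10900, (B,merge)→11400, (A,nl_idx)→15150, (C,hash)→17300, (A,merge)→22200 …(+5); best=6300 via (A,hash)

6300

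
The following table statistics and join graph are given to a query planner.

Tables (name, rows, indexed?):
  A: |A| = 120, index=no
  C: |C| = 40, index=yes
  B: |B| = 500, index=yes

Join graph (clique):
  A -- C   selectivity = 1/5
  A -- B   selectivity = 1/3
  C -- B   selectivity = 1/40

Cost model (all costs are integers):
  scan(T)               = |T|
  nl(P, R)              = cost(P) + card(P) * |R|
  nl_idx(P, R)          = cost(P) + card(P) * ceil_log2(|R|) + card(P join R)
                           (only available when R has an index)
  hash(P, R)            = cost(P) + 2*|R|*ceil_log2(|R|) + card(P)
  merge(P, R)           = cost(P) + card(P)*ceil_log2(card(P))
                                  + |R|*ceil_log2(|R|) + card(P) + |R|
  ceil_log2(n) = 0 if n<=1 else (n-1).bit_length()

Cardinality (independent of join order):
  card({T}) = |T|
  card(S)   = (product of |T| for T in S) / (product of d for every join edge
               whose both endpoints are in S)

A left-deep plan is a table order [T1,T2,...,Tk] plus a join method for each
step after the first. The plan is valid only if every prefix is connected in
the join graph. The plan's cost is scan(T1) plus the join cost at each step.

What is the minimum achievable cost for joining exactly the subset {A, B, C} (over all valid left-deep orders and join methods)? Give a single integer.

Selinger DP over subsets of {A,B,C}:
  {A}: scan cost=120, card=120
  {C}: scan cost=40, card=40
  {B}: scan cost=500, card=500
  {AC}: card=960; try (C,hash)→720, (A,merge)→1280, (C,merge)→1360, (A,hash)→1760, (C,nl_idx)→1800, (A,nl)→4840 …(+1); best=720 via (C,hash)
  {AB}: card=20000; try (A,hash)→2680, (B,merge)→6080, (A,merge)→6460, (B,hash)→9240, (B,nl_idx)→21200, (B,nl)→60120 …(+1); best=2680 via (A,hash)
  {BC}: card=500; try (B,nl_idx)→900, (C,hash)→1480, (C,nl_idx)→4000, (B,merge)→5320, (C,merge)→5780, (B,hash)→9080 …(+2); best=900 via (B,nl_idx)
  {ABC}: card=4000; try (A,hash)→3080, (A,merge)→6860, (B,hash)→10680, (B,nl_idx)→13360, (B,merge)→16280, (C,hash)→23160 …(+5); best=3080 via (A,hash)

3080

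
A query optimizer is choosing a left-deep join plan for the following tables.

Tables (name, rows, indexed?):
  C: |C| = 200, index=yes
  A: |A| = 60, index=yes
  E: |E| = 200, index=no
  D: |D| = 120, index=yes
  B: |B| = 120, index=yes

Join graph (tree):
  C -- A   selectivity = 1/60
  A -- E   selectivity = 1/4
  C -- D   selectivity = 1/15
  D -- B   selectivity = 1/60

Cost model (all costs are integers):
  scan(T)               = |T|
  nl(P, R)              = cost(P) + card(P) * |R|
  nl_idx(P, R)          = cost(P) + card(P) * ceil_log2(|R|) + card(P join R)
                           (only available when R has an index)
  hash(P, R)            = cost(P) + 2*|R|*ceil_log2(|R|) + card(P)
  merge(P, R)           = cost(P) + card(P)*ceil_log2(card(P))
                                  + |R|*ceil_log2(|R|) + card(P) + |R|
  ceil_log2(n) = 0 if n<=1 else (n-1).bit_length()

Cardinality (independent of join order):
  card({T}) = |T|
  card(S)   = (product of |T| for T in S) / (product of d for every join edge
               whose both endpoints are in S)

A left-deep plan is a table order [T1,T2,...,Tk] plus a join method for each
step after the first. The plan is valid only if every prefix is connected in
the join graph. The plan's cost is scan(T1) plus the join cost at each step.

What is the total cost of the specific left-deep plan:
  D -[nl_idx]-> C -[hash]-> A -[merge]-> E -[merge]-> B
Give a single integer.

step 1: scan D: cost=120, card=120
step 2: join C via nl_idx
    card(P join C) = 120*200/(15) = 1600
    cost = 120 + 120*8 + 1600 = 2680
step 3: join A via hash
    card(P join A) = 1600*60/(60) = 1600
    cost = 2680 + 2*60*6 + 1600 = 5000
step 4: join E via merge
    card(P join E) = 1600*200/(4) = 80000
    cost = 5000 + 1600*11 + 200*8 + 1600 + 200 = 26000
step 5: join B via merge
    card(P join B) = 80000*120/(60) = 160000
    cost = 26000 + 80000*17 + 120*7 + 80000 + 120 = 1466960

1466960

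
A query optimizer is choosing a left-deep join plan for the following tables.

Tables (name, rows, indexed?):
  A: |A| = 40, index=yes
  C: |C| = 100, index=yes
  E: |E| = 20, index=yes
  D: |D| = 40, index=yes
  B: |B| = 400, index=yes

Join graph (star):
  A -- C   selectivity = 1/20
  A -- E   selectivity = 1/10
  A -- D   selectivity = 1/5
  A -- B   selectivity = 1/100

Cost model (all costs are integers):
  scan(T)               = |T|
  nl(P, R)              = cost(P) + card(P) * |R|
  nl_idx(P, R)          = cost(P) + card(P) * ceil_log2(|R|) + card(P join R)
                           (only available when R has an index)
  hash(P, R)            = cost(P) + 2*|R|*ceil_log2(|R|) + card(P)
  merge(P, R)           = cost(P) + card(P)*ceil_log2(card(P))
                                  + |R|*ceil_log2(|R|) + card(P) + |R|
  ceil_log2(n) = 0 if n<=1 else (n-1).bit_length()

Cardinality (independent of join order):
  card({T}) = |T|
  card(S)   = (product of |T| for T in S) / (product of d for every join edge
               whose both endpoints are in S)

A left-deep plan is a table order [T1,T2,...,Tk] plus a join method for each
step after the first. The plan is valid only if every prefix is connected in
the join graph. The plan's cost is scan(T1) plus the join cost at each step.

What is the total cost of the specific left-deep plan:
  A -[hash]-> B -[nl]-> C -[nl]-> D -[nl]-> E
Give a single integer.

step 1: scan A: cost=40, card=40
step 2: join B via hash
    card(P join B) = 40*400/(100) = 160
    cost = 40 + 2*400*9 + 40 = 7280
step 3: join C via nl
    card(P join C) = 160*100/(20) = 800
    cost = 7280 + 160*100 = 23280
step 4: join D via nl
    card(P join D) = 800*40/(5) = 6400
    cost = 23280 + 800*40 = 55280
step 5: join E via nl
    card(P join E) = 6400*20/(10) = 12800
    cost = 55280 + 6400*20 = 183280

183280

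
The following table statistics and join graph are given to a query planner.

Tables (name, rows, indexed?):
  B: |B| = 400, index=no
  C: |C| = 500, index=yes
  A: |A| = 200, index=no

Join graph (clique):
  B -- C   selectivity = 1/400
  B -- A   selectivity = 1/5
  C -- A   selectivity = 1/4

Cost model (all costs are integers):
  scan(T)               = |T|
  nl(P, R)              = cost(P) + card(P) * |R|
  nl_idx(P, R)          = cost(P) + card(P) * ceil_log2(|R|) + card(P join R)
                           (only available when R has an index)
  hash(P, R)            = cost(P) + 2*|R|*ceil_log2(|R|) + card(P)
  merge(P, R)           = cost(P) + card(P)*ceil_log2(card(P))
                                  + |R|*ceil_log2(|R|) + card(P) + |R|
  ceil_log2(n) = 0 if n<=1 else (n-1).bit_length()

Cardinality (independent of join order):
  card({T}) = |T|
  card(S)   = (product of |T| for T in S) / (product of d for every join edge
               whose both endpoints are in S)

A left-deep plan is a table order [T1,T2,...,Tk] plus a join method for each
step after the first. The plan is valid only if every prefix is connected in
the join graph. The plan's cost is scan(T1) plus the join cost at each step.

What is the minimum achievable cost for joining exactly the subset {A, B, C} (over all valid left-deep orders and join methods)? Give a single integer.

8200

Selinger DP over subsets of {A,B,C}:
  {B}: scan cost=400, card=400
  {C}: scan cost=500, card=500
  {A}: scan cost=200, card=200
  {BC}: card=500; try (C,nl_idx)→4500, (B,hash)→8200, (C,merge)→9400, (B,merge)→9500, (C,hash)→9800, (C,nl)→200400 …(+1); best=4500 via (C,nl_idx)
  {AB}: card=16000; try (A,hash)→4000, (B,merge)→6000, (A,merge)→6200, (B,hash)→7600, (B,nl)→80200, (A,nl)→80400; best=4000 via (A,hash)
  {AC}: card=25000; try (A,hash)→4200, (C,merge)→7000, (A,merge)→7300, (C,hash)→9400, (C,nl_idx)→27000, (C,nl)→100200 …(+1); best=4200 via (A,hash)
  {ABC}: card=5000; try (A,hash)→8200, (A,merge)→11300, (C,hash)→29000, (B,hash)→36400, (A,nl)→104500, (C,nl_idx)→153000 …(+4); best=8200 via (A,hash)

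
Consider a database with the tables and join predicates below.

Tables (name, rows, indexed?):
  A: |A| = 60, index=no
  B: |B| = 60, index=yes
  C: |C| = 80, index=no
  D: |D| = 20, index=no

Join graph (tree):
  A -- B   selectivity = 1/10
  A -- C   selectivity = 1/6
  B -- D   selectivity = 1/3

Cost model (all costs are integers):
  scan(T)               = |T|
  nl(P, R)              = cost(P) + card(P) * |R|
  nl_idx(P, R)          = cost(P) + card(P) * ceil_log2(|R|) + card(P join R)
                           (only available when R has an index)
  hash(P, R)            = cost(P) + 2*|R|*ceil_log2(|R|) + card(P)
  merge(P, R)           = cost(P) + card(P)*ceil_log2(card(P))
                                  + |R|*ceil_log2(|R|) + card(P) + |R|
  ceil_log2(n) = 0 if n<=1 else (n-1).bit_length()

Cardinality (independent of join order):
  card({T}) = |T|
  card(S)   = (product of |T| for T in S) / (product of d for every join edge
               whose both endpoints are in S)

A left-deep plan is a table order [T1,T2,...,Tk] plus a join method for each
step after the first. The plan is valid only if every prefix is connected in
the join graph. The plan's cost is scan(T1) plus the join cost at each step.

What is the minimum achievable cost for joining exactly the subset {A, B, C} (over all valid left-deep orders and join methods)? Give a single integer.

2260

Selinger DP over subsets of {A,B,C}:
  {A}: scan cost=60, card=60
  {B}: scan cost=60, card=60
  {C}: scan cost=80, card=80
  {AB}: card=360; try (B,nl_idx)→780, (B,hash)→840, (A,hash)→840, (B,merge)→900, (A,merge)→900, (B,nl)→3660 …(+1); best=780 via (B,nl_idx)
  {AC}: card=800; try (A,hash)→880, (C,merge)→1120, (A,merge)→1140, (C,hash)→1240, (C,nl)→4860, (A,nl)→4880; best=880 via (A,hash)
  {ABC}: card=4800; try (C,hash)→2260, (B,hash)→2400, (C,merge)→5020, (B,merge)→10100, (B,nl_idx)→10480, (C,nl)→29580 …(+1); best=2260 via (C,hash)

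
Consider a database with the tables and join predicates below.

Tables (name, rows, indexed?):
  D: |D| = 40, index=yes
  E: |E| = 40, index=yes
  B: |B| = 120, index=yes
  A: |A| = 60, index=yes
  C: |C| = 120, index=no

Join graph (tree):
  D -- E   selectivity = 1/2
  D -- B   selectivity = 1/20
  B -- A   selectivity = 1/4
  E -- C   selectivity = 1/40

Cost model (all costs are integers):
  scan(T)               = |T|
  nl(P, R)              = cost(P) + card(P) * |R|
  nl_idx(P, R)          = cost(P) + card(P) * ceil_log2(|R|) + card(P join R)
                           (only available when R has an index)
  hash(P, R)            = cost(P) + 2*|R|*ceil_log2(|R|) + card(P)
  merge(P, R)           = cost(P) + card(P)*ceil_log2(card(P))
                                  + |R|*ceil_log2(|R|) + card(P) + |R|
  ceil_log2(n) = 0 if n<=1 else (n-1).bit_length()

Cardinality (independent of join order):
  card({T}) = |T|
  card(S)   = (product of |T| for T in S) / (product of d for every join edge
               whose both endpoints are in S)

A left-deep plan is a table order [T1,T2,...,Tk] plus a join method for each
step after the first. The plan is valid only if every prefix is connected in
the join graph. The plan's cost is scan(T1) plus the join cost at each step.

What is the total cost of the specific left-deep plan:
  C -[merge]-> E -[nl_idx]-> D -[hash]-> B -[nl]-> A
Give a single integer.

872560

step 1: scan C: cost=120, card=120
step 2: join E via merge
    card(P join E) = 120*40/(40) = 120
    cost = 120 + 120*7 + 40*6 + 120 + 40 = 1360
step 3: join D via nl_idx
    card(P join D) = 120*40/(2) = 2400
    cost = 1360 + 120*6 + 2400 = 4480
step 4: join B via hash
    card(P join B) = 2400*120/(20) = 14400
    cost = 4480 + 2*120*7 + 2400 = 8560
step 5: join A via nl
    card(P join A) = 14400*60/(4) = 216000
    cost = 8560 + 14400*60 = 872560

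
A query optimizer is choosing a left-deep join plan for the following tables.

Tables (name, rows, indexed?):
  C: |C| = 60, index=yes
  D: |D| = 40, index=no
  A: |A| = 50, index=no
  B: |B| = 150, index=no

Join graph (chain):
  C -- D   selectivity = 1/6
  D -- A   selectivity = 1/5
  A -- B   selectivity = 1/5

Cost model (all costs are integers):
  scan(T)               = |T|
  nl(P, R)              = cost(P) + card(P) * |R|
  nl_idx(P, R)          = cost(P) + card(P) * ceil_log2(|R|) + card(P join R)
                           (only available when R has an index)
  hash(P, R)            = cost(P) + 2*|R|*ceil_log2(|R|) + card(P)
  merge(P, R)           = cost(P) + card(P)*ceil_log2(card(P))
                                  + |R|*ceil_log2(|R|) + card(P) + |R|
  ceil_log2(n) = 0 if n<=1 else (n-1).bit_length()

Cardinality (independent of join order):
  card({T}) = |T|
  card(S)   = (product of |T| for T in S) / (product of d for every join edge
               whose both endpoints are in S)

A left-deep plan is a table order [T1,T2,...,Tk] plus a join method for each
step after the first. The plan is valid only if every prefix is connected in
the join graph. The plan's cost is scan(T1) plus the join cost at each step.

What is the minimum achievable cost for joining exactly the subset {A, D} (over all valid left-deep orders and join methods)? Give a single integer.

Selinger DP over subsets of {A,D}:
  {D}: scan cost=40, card=40
  {A}: scan cost=50, card=50
  {AD}: card=400; try (D,hash)→580, (A,merge)→670, (D,merge)→680, (A,hash)→680, (A,nl)→2040, (D,nl)→2050; best=580 via (D,hash)

580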